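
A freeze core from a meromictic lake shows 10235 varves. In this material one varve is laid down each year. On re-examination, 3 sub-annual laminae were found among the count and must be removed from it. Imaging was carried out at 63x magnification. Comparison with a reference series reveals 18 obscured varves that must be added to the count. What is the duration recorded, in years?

Correcting the raw count gives 10235 − 3 + 18 = 10250 true varves.
One varve per year makes the duration 10250 years.

10250 years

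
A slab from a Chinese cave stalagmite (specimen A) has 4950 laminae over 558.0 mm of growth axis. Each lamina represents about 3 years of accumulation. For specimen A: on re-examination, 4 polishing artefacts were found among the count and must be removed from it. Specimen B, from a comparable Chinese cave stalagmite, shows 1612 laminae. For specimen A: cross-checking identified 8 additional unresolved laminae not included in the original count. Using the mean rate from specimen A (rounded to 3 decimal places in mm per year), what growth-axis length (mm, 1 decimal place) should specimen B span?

183.8 mm

Specimen A: adjusted count: 4950 − 4 + 8 = 4954 laminae.
Specimen A: 4954 laminae at 3 years each span 4954 × 3 = 14862 years.
A: Extension rate ≈ 558.0 / 14862 = 0.038 mm/year.
Specimen B: at 3 years per lamina, 1612 × 3 = 4836 years. For B, 0.038 mm/year × 4836 years = 183.8 mm.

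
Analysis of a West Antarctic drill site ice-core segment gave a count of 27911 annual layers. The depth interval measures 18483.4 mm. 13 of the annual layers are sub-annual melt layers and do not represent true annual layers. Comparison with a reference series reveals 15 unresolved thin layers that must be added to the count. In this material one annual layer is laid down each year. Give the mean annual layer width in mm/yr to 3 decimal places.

0.662 mm/yr

True annual layer count = 27911 − 13 + 15 = 27913.
18483.4 mm over 27913 years gives 18483.4 / 27913 ≈ 0.662 mm/yr.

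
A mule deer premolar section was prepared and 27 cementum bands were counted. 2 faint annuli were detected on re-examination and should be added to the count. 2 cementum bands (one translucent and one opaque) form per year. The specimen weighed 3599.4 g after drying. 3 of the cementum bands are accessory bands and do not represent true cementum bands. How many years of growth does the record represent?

Adjusted count: 27 − 3 + 2 = 26 cementum bands.
With 2 cementum bands per year, 26 / 2 = 13 years.

13 yr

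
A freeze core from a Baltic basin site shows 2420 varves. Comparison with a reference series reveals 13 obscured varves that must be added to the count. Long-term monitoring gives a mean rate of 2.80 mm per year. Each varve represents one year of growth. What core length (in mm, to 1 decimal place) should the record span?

6812.4 mm

Correcting the raw count gives 2420 + 13 = 2433 true varves.
2433 years at 2.80 mm/year gives 2.80 × 2433 = 6812.4 mm.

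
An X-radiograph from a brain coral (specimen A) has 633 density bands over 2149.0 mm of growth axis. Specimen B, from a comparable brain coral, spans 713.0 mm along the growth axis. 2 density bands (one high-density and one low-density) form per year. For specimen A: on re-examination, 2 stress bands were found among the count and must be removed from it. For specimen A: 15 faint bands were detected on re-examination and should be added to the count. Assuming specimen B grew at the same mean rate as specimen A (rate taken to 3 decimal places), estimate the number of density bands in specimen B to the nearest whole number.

214 density bands

Specimen A: adjusted count: 633 − 2 + 15 = 646 density bands.
Specimen A: 646 density bands at 2 per year is 646 / 2 = 323 years.
A: Mean rate = 2149.0 mm / 323 years ≈ 6.653 mm per year.
Specimen B: 713.0 mm / 6.653 mm per year = 107.17 years; at 2 density bands per year that is 107.17 × 2 ≈ 214 density bands.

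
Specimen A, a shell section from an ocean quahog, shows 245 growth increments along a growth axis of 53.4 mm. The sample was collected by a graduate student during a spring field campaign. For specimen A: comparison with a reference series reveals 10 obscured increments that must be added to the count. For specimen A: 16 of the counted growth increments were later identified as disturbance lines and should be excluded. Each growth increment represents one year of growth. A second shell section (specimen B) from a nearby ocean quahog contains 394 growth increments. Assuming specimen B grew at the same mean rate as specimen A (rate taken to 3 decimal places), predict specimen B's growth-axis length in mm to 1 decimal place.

Specimen A: after corrections the count is 245 − 16 + 10 = 239 growth increments.
A: Mean rate = 53.4 mm / 239 years ≈ 0.223 mm/year.
Length of B = 0.223 × 394 = 87.9 mm.

87.9 mm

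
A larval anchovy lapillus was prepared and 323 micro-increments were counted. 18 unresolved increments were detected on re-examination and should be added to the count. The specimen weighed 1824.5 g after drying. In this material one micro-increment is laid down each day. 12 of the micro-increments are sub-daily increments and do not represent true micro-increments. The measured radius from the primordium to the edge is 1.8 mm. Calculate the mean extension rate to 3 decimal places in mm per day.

0.005 mm per day

True micro-increment count = 323 − 12 + 18 = 329.
1.8 mm over 329 days gives 1.8 / 329 ≈ 0.005 mm per day.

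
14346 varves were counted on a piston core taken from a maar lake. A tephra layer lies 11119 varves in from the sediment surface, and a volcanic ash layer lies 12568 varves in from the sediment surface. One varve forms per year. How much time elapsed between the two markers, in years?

1449 yr

The two markers are separated by 12568 − 11119 = 1449 varves.
One varve per year makes the interval 1449 years.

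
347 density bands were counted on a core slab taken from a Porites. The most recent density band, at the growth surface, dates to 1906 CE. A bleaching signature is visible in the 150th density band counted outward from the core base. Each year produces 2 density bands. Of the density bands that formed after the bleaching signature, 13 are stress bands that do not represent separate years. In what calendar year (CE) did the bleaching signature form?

347 − 150 = 197 density bands lie beyond the bleaching signature toward the growth surface.
Excluding 13 false density bands: 197 − 13 = 184.
184 density bands at 2 per year is 184 / 2 = 92 years.
Counting back 92 years from 1906 CE places the bleaching signature in 1906 − 92 = 1814 CE.

1814 CE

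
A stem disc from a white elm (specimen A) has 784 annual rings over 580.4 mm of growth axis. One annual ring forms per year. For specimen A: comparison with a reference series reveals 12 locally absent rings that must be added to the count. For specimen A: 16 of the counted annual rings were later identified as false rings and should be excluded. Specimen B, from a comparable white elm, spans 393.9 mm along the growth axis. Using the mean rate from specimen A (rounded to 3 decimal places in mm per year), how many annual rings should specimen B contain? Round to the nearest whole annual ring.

Specimen A: correcting the raw count gives 784 − 16 + 12 = 780 true annual rings.
A: Extension rate ≈ 580.4 / 780 = 0.744 mm per year.
Specimen B: 393.9 mm / 0.744 mm per year = 529.44 years ≈ 529 annual rings.

529 annual rings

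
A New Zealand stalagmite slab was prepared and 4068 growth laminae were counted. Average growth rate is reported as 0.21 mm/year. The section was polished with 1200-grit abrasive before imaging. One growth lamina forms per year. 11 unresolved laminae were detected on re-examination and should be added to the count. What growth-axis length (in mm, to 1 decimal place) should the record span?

Correcting the raw count gives 4068 + 11 = 4079 true growth laminae.
4079 years at 0.21 mm/year gives 0.21 × 4079 = 856.6 mm.

856.6 mm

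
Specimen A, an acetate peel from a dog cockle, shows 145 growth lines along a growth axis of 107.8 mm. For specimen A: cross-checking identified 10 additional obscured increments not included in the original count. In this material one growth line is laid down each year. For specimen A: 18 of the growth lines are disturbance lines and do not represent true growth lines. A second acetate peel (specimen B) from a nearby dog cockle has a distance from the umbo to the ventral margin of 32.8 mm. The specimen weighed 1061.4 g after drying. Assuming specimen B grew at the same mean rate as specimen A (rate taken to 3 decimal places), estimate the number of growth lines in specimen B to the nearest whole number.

42 growth lines

Specimen A: after corrections the count is 145 − 18 + 10 = 137 growth lines.
A: Mean rate = 107.8 mm / 137 years ≈ 0.787 mm/year.
Specimen B: 32.8 mm / 0.787 mm per year = 41.68 years ≈ 42 growth lines.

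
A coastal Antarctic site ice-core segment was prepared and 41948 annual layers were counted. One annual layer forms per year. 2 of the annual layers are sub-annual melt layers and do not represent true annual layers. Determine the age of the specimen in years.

After corrections the count is 41948 − 2 = 41946 annual layers.
At one annual layer per year, that is 41946 years.

41946 yr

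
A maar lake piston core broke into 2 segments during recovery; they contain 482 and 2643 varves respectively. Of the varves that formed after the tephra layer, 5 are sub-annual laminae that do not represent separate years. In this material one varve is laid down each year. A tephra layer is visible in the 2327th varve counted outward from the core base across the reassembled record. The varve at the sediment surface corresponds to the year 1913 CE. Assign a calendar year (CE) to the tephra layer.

1120 CE

Total varves = 482 + 2643 = 3125.
The tephra layer sits at varve 2327 from the core base, so 3125 − 2327 = 798 varves formed after it.
798 − 5 false = 793 true varves after the tephra layer.
Counting back 793 years from 1913 CE places the tephra layer in 1913 − 793 = 1120 CE.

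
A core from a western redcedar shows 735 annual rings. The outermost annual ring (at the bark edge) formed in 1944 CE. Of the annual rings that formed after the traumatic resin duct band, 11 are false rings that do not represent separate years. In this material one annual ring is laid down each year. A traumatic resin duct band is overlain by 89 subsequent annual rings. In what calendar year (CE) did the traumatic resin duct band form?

89 annual rings post-date the traumatic resin duct band.
89 − 11 false = 78 true annual rings after the traumatic resin duct band.
The annual ring at the bark edge is 1944 CE, so the traumatic resin duct band dates to 1944 − 78 = 1866 CE.

1866 CE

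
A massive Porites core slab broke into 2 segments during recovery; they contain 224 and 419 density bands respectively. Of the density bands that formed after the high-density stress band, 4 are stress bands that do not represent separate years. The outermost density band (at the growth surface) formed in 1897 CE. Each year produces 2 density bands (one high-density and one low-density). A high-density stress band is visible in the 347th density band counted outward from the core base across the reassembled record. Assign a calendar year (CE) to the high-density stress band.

Total density bands = 224 + 419 = 643.
The high-density stress band sits at density band 347 from the core base, so 643 − 347 = 296 density bands formed after it.
Excluding 4 false density bands: 296 − 4 = 292.
292 density bands at 2 per year is 292 / 2 = 146 years.
1897 − 146 = 1751 CE.

1751 CE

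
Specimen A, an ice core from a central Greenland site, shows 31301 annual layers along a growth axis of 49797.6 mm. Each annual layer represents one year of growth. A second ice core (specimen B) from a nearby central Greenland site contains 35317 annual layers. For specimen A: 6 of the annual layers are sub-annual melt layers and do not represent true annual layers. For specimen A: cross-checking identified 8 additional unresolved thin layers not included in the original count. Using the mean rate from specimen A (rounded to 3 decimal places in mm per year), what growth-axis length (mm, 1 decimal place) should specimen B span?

56189.3 mm

Specimen A: true annual layer count = 31301 − 6 + 8 = 31303.
A: Extension rate ≈ 49797.6 / 31303 = 1.591 mm/year.
For B, 1.591 mm/year × 35317 years = 56189.3 mm.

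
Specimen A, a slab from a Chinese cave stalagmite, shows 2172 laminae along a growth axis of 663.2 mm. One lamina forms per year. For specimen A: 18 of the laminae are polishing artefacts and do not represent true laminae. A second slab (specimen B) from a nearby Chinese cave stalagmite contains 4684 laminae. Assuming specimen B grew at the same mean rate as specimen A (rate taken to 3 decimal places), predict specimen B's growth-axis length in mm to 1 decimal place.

Specimen A: true lamina count = 2172 − 18 = 2154.
A: Extension rate ≈ 663.2 / 2154 = 0.308 mm/year.
For B, 0.308 mm/year × 4684 years = 1442.7 mm.

1442.7 mm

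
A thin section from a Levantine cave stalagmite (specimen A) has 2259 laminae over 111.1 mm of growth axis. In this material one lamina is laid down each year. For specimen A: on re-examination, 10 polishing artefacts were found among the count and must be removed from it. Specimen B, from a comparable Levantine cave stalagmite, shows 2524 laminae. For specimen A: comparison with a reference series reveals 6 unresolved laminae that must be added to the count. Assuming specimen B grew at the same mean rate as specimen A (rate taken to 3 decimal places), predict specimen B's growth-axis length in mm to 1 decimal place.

123.7 mm

Specimen A: true lamina count = 2259 − 10 + 6 = 2255.
A: Mean rate = 111.1 mm / 2255 years ≈ 0.049 mm/yr.
Length of B = 0.049 × 2524 = 123.7 mm.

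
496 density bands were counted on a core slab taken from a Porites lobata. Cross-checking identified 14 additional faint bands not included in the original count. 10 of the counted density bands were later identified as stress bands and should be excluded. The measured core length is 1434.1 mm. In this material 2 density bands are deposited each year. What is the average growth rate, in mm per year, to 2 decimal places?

5.74 mm per year

Adjusted count: 496 − 10 + 14 = 500 density bands.
With 2 density bands per year, 500 / 2 = 250 years.
Mean rate = 1434.1 mm / 250 years ≈ 5.74 mm per year.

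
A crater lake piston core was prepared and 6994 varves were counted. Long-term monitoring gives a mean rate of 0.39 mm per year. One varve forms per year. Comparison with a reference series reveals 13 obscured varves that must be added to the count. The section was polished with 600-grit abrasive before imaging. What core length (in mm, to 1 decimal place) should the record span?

True varve count = 6994 + 13 = 7007.
Length ≈ 0.39 × 7007 = 2732.7 mm.

2732.7 mm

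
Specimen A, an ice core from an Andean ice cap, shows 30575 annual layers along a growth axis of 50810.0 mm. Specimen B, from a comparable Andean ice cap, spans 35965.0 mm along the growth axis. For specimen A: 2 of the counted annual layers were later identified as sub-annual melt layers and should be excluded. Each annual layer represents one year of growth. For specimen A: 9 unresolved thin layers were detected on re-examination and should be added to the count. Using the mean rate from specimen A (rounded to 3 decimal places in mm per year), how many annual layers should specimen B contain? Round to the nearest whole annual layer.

21653 annual layers

Specimen A: adjusted count: 30575 − 2 + 9 = 30582 annual layers.
A: 50810.0 mm over 30582 years gives 50810.0 / 30582 ≈ 1.661 mm/yr.
Specimen B: 35965.0 mm / 1.661 mm per year = 21652.62 years ≈ 21653 annual layers.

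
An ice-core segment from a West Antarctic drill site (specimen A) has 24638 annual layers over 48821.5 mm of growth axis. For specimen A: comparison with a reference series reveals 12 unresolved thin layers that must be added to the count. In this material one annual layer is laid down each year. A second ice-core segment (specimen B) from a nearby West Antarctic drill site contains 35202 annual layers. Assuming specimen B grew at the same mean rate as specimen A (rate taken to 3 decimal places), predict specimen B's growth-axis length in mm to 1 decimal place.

Specimen A: adjusted count: 24638 + 12 = 24650 annual layers.
A: Mean rate = 48821.5 mm / 24650 years ≈ 1.981 mm/yr.
B's length ≈ 1.981 × 35202 = 69735.2 mm.

69735.2 mm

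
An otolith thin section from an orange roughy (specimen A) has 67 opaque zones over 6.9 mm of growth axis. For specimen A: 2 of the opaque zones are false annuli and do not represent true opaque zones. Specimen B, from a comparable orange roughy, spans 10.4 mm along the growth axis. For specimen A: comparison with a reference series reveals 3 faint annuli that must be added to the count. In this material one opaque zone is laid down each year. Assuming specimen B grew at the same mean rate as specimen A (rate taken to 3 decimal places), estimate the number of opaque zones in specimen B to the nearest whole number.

Specimen A: adjusted count: 67 − 2 + 3 = 68 opaque zones.
A: Mean rate = 6.9 mm / 68 years ≈ 0.101 mm/year.
For B, 10.4 / 0.101 = 102.97 years ≈ 103 opaque zones.

103 opaque zones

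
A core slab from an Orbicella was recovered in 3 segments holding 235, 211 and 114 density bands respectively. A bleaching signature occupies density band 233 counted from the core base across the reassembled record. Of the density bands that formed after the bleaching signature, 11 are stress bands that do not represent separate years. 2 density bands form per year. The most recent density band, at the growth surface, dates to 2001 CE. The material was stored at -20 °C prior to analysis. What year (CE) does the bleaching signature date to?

1843 CE

Total density bands = 235 + 211 + 114 = 560.
560 − 233 = 327 density bands lie beyond the bleaching signature toward the growth surface.
Removing the 11 false density bands leaves 327 − 11 = 316 true density bands beyond the bleaching signature.
Dividing by 2 density bands per year: 316 / 2 = 158 years.
2001 − 158 = 1843 CE.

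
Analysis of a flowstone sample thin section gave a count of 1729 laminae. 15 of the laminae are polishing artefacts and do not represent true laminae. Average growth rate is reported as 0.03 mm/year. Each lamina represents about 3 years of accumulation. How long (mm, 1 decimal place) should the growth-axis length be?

154.3 mm

True lamina count = 1729 − 15 = 1714.
1714 laminae at 3 years each span 1714 × 3 = 5142 years.
Predicted length = 0.03 mm/year × 5142 years = 154.3 mm.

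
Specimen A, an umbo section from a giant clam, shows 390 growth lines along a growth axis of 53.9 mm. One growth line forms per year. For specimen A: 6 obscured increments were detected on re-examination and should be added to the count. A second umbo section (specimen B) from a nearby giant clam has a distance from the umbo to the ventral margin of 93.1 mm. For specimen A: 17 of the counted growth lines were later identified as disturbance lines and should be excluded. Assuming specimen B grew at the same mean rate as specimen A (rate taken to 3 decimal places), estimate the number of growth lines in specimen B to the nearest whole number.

656 growth lines

Specimen A: adjusted count: 390 − 17 + 6 = 379 growth lines.
A: Extension rate ≈ 53.9 / 379 = 0.142 mm/year.
For B, 93.1 / 0.142 = 655.63 years ≈ 656 growth lines.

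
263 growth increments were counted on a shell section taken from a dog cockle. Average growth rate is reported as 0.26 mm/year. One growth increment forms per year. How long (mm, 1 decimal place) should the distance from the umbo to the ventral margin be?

263 years of growth are recorded.
Length ≈ 0.26 × 263 = 68.4 mm.

68.4 mm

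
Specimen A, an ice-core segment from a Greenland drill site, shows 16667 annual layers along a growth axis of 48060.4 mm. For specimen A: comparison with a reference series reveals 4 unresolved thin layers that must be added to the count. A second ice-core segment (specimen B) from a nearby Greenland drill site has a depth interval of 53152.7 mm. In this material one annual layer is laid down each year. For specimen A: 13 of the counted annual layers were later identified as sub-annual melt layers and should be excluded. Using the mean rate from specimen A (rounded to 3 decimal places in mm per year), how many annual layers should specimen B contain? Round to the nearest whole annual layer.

18424 annual layers

Specimen A: correcting the raw count gives 16667 − 13 + 4 = 16658 true annual layers.
A: Extension rate ≈ 48060.4 / 16658 = 2.885 mm per year.
Specimen B: 53152.7 mm / 2.885 mm per year = 18423.81 years ≈ 18424 annual layers.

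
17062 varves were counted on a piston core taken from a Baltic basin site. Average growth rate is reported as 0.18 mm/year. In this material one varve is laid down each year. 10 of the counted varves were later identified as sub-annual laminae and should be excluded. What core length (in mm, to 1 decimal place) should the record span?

Adjusted count: 17062 − 10 = 17052 varves.
Predicted length = 0.18 mm/year × 17052 years = 3069.4 mm.

3069.4 mm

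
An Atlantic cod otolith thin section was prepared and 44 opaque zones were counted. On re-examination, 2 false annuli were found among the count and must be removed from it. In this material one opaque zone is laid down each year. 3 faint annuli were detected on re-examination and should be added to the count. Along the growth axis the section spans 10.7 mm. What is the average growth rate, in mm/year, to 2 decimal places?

0.24 mm/year

True opaque zone count = 44 − 2 + 3 = 45.
10.7 mm over 45 years gives 10.7 / 45 ≈ 0.24 mm/year.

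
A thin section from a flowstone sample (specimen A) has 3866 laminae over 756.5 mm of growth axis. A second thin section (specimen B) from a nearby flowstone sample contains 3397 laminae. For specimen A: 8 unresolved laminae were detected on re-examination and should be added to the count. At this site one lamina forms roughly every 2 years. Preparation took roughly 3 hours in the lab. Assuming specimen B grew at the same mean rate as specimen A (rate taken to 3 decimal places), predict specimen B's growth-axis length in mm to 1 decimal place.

Specimen A: after corrections the count is 3866 + 8 = 3874 laminae.
Specimen A: at 2 years per lamina, 3874 × 2 = 7748 years.
A: 756.5 mm over 7748 years gives 756.5 / 7748 ≈ 0.098 mm/year.
Specimen B: multiplying by 2 years per lamina: 3397 × 2 = 6794 years. For B, 0.098 mm/year × 6794 years = 665.8 mm.

665.8 mm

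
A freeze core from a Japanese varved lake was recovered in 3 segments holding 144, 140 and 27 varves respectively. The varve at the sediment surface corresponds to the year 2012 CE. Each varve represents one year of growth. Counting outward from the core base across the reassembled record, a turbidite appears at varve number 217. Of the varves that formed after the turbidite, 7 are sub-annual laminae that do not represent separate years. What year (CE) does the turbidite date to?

1925 CE

Total varves = 144 + 140 + 27 = 311.
The turbidite sits at varve 217 from the core base, so 311 − 217 = 94 varves formed after it.
Removing the 7 false varves leaves 94 − 7 = 87 true varves beyond the turbidite.
The varve at the sediment surface is 2012 CE, so the turbidite dates to 2012 − 87 = 1925 CE.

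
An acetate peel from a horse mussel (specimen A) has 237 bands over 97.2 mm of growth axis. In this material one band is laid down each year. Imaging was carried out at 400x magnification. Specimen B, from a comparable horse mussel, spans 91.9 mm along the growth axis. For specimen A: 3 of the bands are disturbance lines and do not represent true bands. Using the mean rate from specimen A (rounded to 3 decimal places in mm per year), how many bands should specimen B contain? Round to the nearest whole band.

Specimen A: after corrections the count is 237 − 3 = 234 bands.
A: Mean rate = 97.2 mm / 234 years ≈ 0.415 mm per year.
Specimen B: 91.9 mm / 0.415 mm per year = 221.45 years ≈ 221 bands.

221 bands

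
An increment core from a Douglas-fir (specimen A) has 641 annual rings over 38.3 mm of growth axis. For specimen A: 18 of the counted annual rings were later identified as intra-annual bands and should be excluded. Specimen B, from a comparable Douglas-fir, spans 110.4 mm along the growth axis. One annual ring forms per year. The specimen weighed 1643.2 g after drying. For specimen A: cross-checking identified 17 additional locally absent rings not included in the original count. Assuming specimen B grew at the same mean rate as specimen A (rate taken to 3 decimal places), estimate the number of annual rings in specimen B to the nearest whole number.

Specimen A: true annual ring count = 641 − 18 + 17 = 640.
A: Extension rate ≈ 38.3 / 640 = 0.060 mm/year.
B spans 110.4 / 0.060 = 1840.00 years ≈ 1840 annual rings.

1840 annual rings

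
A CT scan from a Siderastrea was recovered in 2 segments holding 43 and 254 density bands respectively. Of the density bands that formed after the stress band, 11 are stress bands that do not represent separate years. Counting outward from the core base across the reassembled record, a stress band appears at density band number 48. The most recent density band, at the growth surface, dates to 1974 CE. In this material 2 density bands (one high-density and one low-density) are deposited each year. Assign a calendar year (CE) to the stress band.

Total density bands = 43 + 254 = 297.
Between density band 48 and the growth surface there are 297 − 48 = 249 density bands.
249 − 11 false = 238 true density bands after the stress band.
With 2 density bands per year, 238 / 2 = 119 years.
The density band at the growth surface is 1974 CE, so the stress band dates to 1974 − 119 = 1855 CE.

1855 CE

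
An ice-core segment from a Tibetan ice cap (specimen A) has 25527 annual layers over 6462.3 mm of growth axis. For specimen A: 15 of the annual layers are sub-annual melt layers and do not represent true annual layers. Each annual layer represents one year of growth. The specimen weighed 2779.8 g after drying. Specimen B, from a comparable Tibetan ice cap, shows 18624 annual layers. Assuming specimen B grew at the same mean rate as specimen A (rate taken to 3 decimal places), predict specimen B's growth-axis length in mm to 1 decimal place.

Specimen A: correcting the raw count gives 25527 − 15 = 25512 true annual layers.
A: Extension rate ≈ 6462.3 / 25512 = 0.253 mm per year.
For B, 0.253 mm/year × 18624 years = 4711.9 mm.

4711.9 mm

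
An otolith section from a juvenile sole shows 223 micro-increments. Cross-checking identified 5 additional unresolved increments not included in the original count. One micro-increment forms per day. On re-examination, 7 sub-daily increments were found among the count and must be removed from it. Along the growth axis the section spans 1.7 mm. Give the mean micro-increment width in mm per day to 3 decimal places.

Adjusted count: 223 − 7 + 5 = 221 micro-increments.
Mean rate = 1.7 mm / 221 days ≈ 0.008 mm per day.

0.008 mm per day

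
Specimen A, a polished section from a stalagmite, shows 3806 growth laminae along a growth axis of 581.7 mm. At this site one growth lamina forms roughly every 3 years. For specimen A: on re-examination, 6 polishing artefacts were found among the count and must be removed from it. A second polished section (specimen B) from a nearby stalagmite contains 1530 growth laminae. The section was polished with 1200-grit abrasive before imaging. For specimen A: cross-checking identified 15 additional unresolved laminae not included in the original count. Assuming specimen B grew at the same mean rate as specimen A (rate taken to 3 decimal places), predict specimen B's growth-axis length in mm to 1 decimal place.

234.1 mm

Specimen A: after corrections the count is 3806 − 6 + 15 = 3815 growth laminae.
Specimen A: multiplying by 3 years per growth lamina: 3815 × 3 = 11445 years.
A: Extension rate ≈ 581.7 / 11445 = 0.051 mm/yr.
Specimen B: multiplying by 3 years per growth lamina: 1530 × 3 = 4590 years. B's length ≈ 0.051 × 4590 = 234.1 mm.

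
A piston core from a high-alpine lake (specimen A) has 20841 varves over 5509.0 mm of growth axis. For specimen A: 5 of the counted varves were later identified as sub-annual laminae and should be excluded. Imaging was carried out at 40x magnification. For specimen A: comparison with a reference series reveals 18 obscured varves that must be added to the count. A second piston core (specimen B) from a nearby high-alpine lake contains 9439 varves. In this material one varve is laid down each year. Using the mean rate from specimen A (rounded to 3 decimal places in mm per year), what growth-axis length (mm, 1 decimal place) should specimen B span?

2491.9 mm

Specimen A: correcting the raw count gives 20841 − 5 + 18 = 20854 true varves.
A: 5509.0 mm over 20854 years gives 5509.0 / 20854 ≈ 0.264 mm per year.
Length of B = 0.264 × 9439 = 2491.9 mm.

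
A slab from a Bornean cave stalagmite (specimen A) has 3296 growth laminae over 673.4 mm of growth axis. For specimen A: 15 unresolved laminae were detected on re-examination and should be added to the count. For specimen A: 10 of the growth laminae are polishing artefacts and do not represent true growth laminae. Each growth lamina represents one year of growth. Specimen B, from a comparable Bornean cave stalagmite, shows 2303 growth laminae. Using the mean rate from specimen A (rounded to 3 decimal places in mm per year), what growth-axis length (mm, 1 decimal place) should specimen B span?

Specimen A: after corrections the count is 3296 − 10 + 15 = 3301 growth laminae.
A: Extension rate ≈ 673.4 / 3301 = 0.204 mm/year.
For B, 0.204 mm/year × 2303 years = 469.8 mm.

469.8 mm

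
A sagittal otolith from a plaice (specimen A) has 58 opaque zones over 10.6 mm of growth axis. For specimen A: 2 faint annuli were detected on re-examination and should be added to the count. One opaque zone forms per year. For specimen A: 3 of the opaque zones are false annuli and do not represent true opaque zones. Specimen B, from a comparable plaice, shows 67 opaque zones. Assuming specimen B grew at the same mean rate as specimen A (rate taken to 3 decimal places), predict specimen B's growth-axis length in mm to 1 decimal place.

Specimen A: correcting the raw count gives 58 − 3 + 2 = 57 true opaque zones.
A: 10.6 mm over 57 years gives 10.6 / 57 ≈ 0.186 mm/yr.
For B, 0.186 mm/year × 67 years = 12.5 mm.

12.5 mm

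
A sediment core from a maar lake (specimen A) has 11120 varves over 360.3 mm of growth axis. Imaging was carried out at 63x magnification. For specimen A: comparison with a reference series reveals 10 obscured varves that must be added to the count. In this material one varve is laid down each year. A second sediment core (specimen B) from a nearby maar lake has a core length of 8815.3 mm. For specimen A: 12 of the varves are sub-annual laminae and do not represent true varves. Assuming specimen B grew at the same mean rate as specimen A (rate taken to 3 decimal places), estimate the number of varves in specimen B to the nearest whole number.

Specimen A: true varve count = 11120 − 12 + 10 = 11118.
A: 360.3 mm over 11118 years gives 360.3 / 11118 ≈ 0.032 mm/year.
For B, 8815.3 / 0.032 = 275478.12 years ≈ 275478 varves.

275478 varves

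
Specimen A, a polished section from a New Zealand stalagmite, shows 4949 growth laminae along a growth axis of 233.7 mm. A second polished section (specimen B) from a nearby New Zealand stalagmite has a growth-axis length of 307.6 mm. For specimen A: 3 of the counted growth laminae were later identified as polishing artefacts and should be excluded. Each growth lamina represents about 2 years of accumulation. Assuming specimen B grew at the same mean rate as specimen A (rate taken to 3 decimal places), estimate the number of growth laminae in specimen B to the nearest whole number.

Specimen A: adjusted count: 4949 − 3 = 4946 growth laminae.
Specimen A: at 2 years per growth lamina, 4946 × 2 = 9892 years.
A: Mean rate = 233.7 mm / 9892 years ≈ 0.024 mm/year.
Specimen B: 307.6 mm / 0.024 mm per year = 12816.67 years; at 2 years per growth lamina that is 12816.67 / 2 ≈ 6408 growth laminae.

6408 growth laminae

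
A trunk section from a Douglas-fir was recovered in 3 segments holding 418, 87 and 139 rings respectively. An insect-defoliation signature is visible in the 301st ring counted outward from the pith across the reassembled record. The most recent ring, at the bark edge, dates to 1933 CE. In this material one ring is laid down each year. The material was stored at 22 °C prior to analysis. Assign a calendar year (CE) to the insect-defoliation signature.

Total rings = 418 + 87 + 139 = 644.
Between ring 301 and the bark edge there are 644 − 301 = 343 rings.
Counting back 343 years from 1933 CE places the insect-defoliation signature in 1933 − 343 = 1590 CE.

1590 CE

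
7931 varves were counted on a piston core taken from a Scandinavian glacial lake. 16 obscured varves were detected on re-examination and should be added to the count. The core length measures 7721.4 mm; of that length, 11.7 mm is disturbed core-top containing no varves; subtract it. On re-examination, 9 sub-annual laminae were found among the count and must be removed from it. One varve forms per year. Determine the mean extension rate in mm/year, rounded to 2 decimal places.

0.97 mm/year

True varve count = 7931 − 9 + 16 = 7938.
Net length = 7721.4 − 11.7 = 7709.7 mm.
Mean rate = 7709.7 mm / 7938 years ≈ 0.97 mm/year.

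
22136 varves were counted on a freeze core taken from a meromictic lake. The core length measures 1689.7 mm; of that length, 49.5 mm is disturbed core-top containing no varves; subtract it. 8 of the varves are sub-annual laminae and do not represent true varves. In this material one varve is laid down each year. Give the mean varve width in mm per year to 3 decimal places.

True varve count = 22136 − 8 = 22128.
Removing the 49.5 mm offcut leaves 1689.7 − 49.5 = 1640.2 mm.
1640.2 mm over 22128 years gives 1640.2 / 22128 ≈ 0.074 mm per year.

0.074 mm per year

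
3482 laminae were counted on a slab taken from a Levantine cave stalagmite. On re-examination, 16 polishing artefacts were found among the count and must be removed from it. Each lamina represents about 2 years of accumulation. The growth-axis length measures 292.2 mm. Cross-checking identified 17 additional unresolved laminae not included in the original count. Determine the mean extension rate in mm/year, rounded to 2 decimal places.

Adjusted count: 3482 − 16 + 17 = 3483 laminae.
Multiplying by 2 years per lamina: 3483 × 2 = 6966 years.
Extension rate ≈ 292.2 / 6966 = 0.04 mm/year.

0.04 mm/year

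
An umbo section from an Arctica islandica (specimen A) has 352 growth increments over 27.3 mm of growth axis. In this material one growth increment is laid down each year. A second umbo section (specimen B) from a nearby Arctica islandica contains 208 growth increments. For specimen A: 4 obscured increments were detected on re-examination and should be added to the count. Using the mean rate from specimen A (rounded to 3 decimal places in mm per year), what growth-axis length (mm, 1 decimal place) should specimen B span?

16.0 mm

Specimen A: adjusted count: 352 + 4 = 356 growth increments.
A: Extension rate ≈ 27.3 / 356 = 0.077 mm/year.
Length of B = 0.077 × 208 = 16.0 mm.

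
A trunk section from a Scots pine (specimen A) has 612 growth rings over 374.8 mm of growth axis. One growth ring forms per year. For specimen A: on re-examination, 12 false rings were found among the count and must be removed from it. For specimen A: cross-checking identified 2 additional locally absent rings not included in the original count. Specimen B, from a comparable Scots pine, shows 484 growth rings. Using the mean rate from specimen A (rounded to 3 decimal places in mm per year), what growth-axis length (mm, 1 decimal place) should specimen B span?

301.5 mm

Specimen A: after corrections the count is 612 − 12 + 2 = 602 growth rings.
A: 374.8 mm over 602 years gives 374.8 / 602 ≈ 0.623 mm per year.
Length of B = 0.623 × 484 = 301.5 mm.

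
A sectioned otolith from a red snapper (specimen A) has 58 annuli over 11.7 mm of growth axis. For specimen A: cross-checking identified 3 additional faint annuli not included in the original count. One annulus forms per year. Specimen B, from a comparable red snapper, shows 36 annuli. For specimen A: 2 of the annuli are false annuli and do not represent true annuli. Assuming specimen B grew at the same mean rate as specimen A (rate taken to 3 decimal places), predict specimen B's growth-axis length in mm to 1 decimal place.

7.1 mm

Specimen A: correcting the raw count gives 58 − 2 + 3 = 59 true annuli.
A: Extension rate ≈ 11.7 / 59 = 0.198 mm/yr.
Length of B = 0.198 × 36 = 7.1 mm.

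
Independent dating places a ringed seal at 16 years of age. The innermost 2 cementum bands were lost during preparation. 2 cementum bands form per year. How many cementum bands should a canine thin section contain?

30 cementum bands

16 years at 2 cementum bands per year gives 16 × 2 = 32 cementum bands.
32 − 2 missed = 30 cementum bands expected in the prepared section.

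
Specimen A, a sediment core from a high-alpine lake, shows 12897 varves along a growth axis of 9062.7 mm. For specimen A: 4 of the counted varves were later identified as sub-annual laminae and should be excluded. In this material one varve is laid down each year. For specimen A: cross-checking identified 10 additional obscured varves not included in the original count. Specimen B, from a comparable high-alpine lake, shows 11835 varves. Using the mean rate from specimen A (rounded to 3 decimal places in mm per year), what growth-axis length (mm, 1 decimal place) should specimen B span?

Specimen A: correcting the raw count gives 12897 − 4 + 10 = 12903 true varves.
A: Mean rate = 9062.7 mm / 12903 years ≈ 0.702 mm per year.
B's length ≈ 0.702 × 11835 = 8308.2 mm.

8308.2 mm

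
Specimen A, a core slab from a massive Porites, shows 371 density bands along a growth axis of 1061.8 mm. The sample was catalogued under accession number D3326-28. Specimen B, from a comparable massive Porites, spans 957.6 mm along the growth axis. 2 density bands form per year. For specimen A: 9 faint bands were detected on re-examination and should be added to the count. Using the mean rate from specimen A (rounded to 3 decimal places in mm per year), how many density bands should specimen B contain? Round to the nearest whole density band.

Specimen A: after corrections the count is 371 + 9 = 380 density bands.
Specimen A: 380 density bands at 2 per year is 380 / 2 = 190 years.
A: Extension rate ≈ 1061.8 / 190 = 5.588 mm/year.
Specimen B: 957.6 mm / 5.588 mm per year = 171.37 years; at 2 density bands per year that is 171.37 × 2 ≈ 343 density bands.

343 density bands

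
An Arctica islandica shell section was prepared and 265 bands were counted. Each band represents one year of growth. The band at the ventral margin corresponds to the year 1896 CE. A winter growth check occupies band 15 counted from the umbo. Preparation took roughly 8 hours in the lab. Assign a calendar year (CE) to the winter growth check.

265 − 15 = 250 bands lie beyond the winter growth check toward the ventral margin.
The band at the ventral margin is 1896 CE, so the winter growth check dates to 1896 − 250 = 1646 CE.

1646 CE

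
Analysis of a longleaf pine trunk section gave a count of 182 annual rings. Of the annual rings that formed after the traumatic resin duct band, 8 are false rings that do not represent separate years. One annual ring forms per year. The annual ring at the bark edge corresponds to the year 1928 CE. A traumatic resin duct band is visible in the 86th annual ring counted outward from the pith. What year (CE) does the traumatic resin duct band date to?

182 − 86 = 96 annual rings lie beyond the traumatic resin duct band toward the bark edge.
Removing the 8 false annual rings leaves 96 − 8 = 88 true annual rings beyond the traumatic resin duct band.
Counting back 88 years from 1928 CE places the traumatic resin duct band in 1928 − 88 = 1840 CE.

1840 CE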